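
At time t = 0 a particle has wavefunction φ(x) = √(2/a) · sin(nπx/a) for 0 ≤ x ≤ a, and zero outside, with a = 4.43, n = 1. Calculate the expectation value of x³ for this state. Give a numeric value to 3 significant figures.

15.1

⟨x³⟩ = ∫ x³·|φ|² dx (integrals over the domain).
With sin²θ = (1 − cos2θ)/2 on 0 ≤ x ≤ a: ∫sin²(nπx/a) dx = a/2, ∫x·sin²(nπx/a) dx = a²/4, ∫x²·sin²(nπx/a) dx = a³·(1/6 − 1/(4n²π²)); higher powers xᵏ the same way, integrating xᵏ·cos(2nπx/a) by parts.
⟨x³⟩ = 15.128.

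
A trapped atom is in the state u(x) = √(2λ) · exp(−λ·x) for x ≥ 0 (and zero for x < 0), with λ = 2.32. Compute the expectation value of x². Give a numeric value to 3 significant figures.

⟨x²⟩ = ∫ x²·|u|² dx (integrals over the domain).
Every integrand reduces to terms xʲ·e^(−2λx) on [0, ∞); use ∫₀^∞ xʲ·e^(−2λx) dx = j!/(2λ)^(j+1).
⟨x²⟩ = 0.092895.

0.0929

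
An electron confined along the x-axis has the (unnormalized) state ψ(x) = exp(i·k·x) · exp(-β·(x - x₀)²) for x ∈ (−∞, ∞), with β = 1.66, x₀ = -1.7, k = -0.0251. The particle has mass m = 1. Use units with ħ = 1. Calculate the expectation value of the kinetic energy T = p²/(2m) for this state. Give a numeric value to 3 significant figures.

0.830

T = −(ħ²/2m) d²/dx², so ⟨T⟩ = −(ħ²/2m) ∫ ψ*·ψ'' dx / ∫|ψ|² dx; with m = 1.
Gaussian moments (u = x − x₀): ∫u^(2j)·e^(−2βu²) du = (2j−1)!!/(4β)^j · √(π/(2β)), odd powers integrate to 0; here √(π/(2β)) = 0.97276. Derivatives: ψ′ = (ik − 2βu)·ψ, ψ″ = ((ik − 2βu)² − 2β)·ψ; the odd-in-u pieces drop out.
State is unnormalized: ∫|ψ|² dx = 0.97276, and ∫ψ*·(−ħ²/2m · ψ'') dx = 0.80770, so ⟨T⟩ = 0.80770 / 0.97276.
⟨T⟩ = 0.83032.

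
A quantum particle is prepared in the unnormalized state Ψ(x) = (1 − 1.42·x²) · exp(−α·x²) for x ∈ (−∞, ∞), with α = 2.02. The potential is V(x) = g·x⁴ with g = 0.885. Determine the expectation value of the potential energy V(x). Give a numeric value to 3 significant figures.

0.0178

⟨V⟩ = ∫ V(x)·|Ψ|² dx / ∫|Ψ|² dx.
Expand each integrand as polynomial × e^(−2αx²) and use ∫x^(2j)·e^(−2αx²) dx = (2j−1)!!/(4α)^j · √(π/(2α)), odd powers → 0; here √(π/(2α)) = 0.88183.
State is unnormalized: ∫|Ψ|² dx = 0.65359, and ∫Ψ*·V(x)·Ψ dx = 0.011603, so ⟨V⟩ = 0.011603 / 0.65359.
⟨V⟩ = 0.017754.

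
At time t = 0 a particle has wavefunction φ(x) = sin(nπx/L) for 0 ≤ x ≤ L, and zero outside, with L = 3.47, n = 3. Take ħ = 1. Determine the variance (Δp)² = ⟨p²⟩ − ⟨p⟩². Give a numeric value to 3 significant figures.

7.38

Compute ⟨p⟩ and ⟨p²⟩ separately; (Δp)² = ⟨p²⟩ − ⟨p⟩².
d/dx sin(nπx/L) = (nπ/L)·cos(nπx/L) and d²/dx² sin(nπx/L) = −(nπ/L)²·sin(nπx/L); on 0 ≤ x ≤ L, ∫sin²(nπx/L) dx = L/2 and ∫sin(nπx/L)·cos(nπx/L) dx = 0.
Normalization: ∫|φ|² dx = 1.7350.
⟨p⟩ = 0.0000 and ⟨p²⟩ = 7.3771.
(Δp)² = 7.3771 − (0.0000)² = 7.3771.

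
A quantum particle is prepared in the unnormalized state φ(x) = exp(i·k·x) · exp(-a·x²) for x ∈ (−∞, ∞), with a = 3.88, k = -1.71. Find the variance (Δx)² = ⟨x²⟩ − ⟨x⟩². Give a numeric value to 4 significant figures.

Compute ⟨x⟩ and ⟨x²⟩ separately, then (Δx)² = ⟨x²⟩ − ⟨x⟩².
Gaussian moments: ∫x^(2j)·e^(−2ax²) dx = (2j−1)!!/(4a)^j · √(π/(2a)), odd powers integrate to 0; here √(π/(2a)) = 0.63627.
Normalization: ∫|φ|² dx = 0.63627.
⟨x⟩ = 0.0000 and ⟨x²⟩ = 0.064433.
(Δx)² = 0.064433 − (0.0000)² = 0.064433.

0.06443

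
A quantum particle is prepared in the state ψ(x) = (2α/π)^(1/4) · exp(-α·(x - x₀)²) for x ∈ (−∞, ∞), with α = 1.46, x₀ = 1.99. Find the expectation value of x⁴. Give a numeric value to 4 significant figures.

⟨x⁴⟩ = ∫ x⁴·|ψ|² dx (integrals over the domain).
Gaussian moments (u = x − x₀): ∫u^(2j)·e^(−2αu²) du = (2j−1)!!/(4α)^j · √(π/(2α)), odd powers integrate to 0; here √(π/(2α)) = 1.0373.
⟨x⁴⟩ = 19.839.

19.84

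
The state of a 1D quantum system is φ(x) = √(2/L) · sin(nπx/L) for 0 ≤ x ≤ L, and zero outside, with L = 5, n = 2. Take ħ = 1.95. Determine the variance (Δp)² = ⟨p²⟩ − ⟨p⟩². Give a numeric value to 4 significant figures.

6.005

Compute ⟨p⟩ and ⟨p²⟩ separately; (Δp)² = ⟨p²⟩ − ⟨p⟩².
d/dx sin(nπx/L) = (nπ/L)·cos(nπx/L) and d²/dx² sin(nπx/L) = −(nπ/L)²·sin(nπx/L); on 0 ≤ x ≤ L, ∫sin²(nπx/L) dx = L/2 and ∫sin(nπx/L)·cos(nπx/L) dx = 0.
⟨p⟩ = 0.0000 and ⟨p²⟩ = 6.0047.
(Δp)² = 6.0047 − (0.0000)² = 6.0047.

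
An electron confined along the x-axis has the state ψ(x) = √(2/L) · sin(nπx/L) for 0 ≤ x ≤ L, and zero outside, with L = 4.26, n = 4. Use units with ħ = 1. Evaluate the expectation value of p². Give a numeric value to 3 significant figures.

p² ψ = −ħ² d²ψ/dx²; ⟨p²⟩ = −ħ² ∫ ψ*·ψ'' dx.
d/dx sin(nπx/L) = (nπ/L)·cos(nπx/L) and d²/dx² sin(nπx/L) = −(nπ/L)²·sin(nπx/L); on 0 ≤ x ≤ L, ∫sin²(nπx/L) dx = L/2 and ∫sin(nπx/L)·cos(nπx/L) dx = 0.
⟨p²⟩ = 8.7016.

8.70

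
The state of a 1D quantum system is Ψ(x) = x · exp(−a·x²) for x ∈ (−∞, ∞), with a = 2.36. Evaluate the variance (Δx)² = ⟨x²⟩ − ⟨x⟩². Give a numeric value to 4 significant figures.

Compute ⟨x⟩ and ⟨x²⟩ separately, then (Δx)² = ⟨x²⟩ − ⟨x⟩².
Expand each integrand as polynomial × e^(−2ax²) and use ∫x^(2j)·e^(−2ax²) dx = (2j−1)!!/(4a)^j · √(π/(2a)), odd powers → 0; here √(π/(2a)) = 0.81584.
Normalization: ∫|Ψ|² dx = 0.086424.
⟨x⟩ = 0.0000 and ⟨x²⟩ = 0.31780.
(Δx)² = 0.31780 − (0.0000)² = 0.31780.

0.3178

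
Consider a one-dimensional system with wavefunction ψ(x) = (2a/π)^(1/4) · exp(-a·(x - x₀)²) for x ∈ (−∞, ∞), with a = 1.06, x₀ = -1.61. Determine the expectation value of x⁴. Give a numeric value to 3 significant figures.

⟨x⁴⟩ = ∫ x⁴·|ψ|² dx (integrals over the domain).
Gaussian moments (u = x − x₀): ∫u^(2j)·e^(−2au²) du = (2j−1)!!/(4a)^j · √(π/(2a)), odd powers integrate to 0; here √(π/(2a)) = 1.2173.
⟨x⁴⟩ = 10.554.

10.6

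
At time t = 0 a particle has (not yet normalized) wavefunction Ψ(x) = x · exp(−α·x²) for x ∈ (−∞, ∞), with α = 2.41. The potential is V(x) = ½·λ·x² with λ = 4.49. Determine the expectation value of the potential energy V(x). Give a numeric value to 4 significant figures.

0.6987

⟨V⟩ = ∫ V(x)·|Ψ|² dx / ∫|Ψ|² dx.
Expand each integrand as polynomial × e^(−2αx²) and use ∫x^(2j)·e^(−2αx²) dx = (2j−1)!!/(4α)^j · √(π/(2α)), odd powers → 0; here √(π/(2α)) = 0.80733.
State is unnormalized: ∫|Ψ|² dx = 0.083748, and ∫Ψ*·V(x)·Ψ dx = 0.058511, so ⟨V⟩ = 0.058511 / 0.083748.
⟨V⟩ = 0.69865.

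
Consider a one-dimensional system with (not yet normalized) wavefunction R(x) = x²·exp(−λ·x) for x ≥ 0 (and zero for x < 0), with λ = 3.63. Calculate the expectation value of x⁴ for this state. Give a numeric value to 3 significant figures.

0.605

⟨x⁴⟩ = ∫ x⁴·|R|² dx / ∫|R|² dx (integrals over the domain).
Every integrand reduces to terms xʲ·e^(−2λx) on [0, ∞); use ∫₀^∞ xʲ·e^(−2λx) dx = j!/(2λ)^(j+1).
State is unnormalized: ∫|R|² dx = 0.0011899, and ∫R*·x⁴·R dx = 0.00071960, so ⟨x⁴⟩ = 0.00071960 / 0.0011899.
⟨x⁴⟩ = 0.60473.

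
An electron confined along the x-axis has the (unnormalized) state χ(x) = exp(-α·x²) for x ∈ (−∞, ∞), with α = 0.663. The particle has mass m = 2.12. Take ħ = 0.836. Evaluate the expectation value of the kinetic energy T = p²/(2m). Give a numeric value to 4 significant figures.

T = −(ħ²/2m) d²/dx², so ⟨T⟩ = −(ħ²/2m) ∫ χ*·χ'' dx / ∫|χ|² dx; with m = 2.12.
Gaussian moments: ∫x^(2j)·e^(−2αx²) dx = (2j−1)!!/(4α)^j · √(π/(2α)), odd powers integrate to 0; here √(π/(2α)) = 1.5392. Derivatives: d/dx e^(−αx²) = −2αx·e^(−αx²), d²/dx² e^(−αx²) = (4α²x² − 2α)·e^(−αx²).
State is unnormalized: ∫|χ|² dx = 1.5392, and ∫χ*·(−ħ²/2m · χ'') dx = 0.16821, so ⟨T⟩ = 0.16821 / 1.5392.
⟨T⟩ = 0.10928.

0.1093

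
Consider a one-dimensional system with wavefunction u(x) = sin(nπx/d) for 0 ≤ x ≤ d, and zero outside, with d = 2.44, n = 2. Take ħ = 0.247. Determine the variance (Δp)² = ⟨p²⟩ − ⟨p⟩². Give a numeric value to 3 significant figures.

0.405

Compute ⟨p⟩ and ⟨p²⟩ separately; (Δp)² = ⟨p²⟩ − ⟨p⟩².
d/dx sin(nπx/d) = (nπ/d)·cos(nπx/d) and d²/dx² sin(nπx/d) = −(nπ/d)²·sin(nπx/d); on 0 ≤ x ≤ d, ∫sin²(nπx/d) dx = d/2 and ∫sin(nπx/d)·cos(nπx/d) dx = 0.
Normalization: ∫|u|² dx = 1.2200.
⟨p⟩ = 0.0000 and ⟨p²⟩ = 0.40455.
(Δp)² = 0.40455 − (0.0000)² = 0.40455.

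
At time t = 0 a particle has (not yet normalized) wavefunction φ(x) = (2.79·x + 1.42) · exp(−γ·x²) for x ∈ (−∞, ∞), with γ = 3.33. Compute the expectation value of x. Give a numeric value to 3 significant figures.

⟨x⟩ = ∫ x·|φ|² dx / ∫|φ|² dx (integrals over the domain).
Expand each integrand as polynomial × e^(−2γx²) and use ∫x^(2j)·e^(−2γx²) dx = (2j−1)!!/(4γ)^j · √(π/(2γ)), odd powers → 0; here √(π/(2γ)) = 0.68681.
State is unnormalized: ∫|φ|² dx = 1.7863, and ∫φ*·x·φ dx = 0.40856, so ⟨x⟩ = 0.40856 / 1.7863.
⟨x⟩ = 0.22872.

0.229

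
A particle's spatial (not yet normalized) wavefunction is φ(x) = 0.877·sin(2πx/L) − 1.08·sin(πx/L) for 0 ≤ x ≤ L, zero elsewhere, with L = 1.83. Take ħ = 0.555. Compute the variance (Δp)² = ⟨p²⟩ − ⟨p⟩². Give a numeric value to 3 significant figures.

Compute ⟨p⟩ and ⟨p²⟩ separately; (Δp)² = ⟨p²⟩ − ⟨p⟩².
d²/dx² sin(jπx/L) = −(jπ/L)²·sin(jπx/L); on 0 ≤ x ≤ L, ∫sin²(jπx/L) dx = L/2 and ∫sin(jπx/L)·sin(lπx/L) dx = 0 for j ≠ l, so only diagonal terms survive in ∫|φ|² and ∫φ·φ″; ∫φ·φ′ dx = [φ²/2] between the walls = 0.
Normalization: ∫|φ|² dx = 1.7710.
⟨p⟩ = 0.0000 and ⟨p²⟩ = 1.9900.
(Δp)² = 1.9900 − (0.0000)² = 1.9900.

1.99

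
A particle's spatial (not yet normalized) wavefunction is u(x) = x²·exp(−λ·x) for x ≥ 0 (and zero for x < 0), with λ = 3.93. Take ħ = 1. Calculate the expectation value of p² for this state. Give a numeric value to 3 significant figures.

p² u = −ħ² d²u/dx²; ⟨p²⟩ = −ħ² ∫ u*·u'' dx / ∫|u|² dx.
Differentiate x²·exp(−λ·x) with the product rule; every integrand then reduces to terms xʲ·e^(−2λx) on [0, ∞), with ∫₀^∞ xʲ·e^(−2λx) dx = j!/(2λ)^(j+1).
State is unnormalized: ∫|u|² dx = 0.00080002, and ∫u*·(−ħ² u'') dx = 0.0041187, so ⟨p²⟩ = 0.0041187 / 0.00080002.
⟨p²⟩ = 5.1483.

5.15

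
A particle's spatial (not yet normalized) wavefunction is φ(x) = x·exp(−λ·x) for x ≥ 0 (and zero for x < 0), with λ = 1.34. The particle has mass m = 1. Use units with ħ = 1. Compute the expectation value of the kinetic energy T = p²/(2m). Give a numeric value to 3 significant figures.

0.898

T = −(ħ²/2m) d²/dx², so ⟨T⟩ = −(ħ²/2m) ∫ φ*·φ'' dx / ∫|φ|² dx; with m = 1.
Differentiate x·exp(−λ·x) with the product rule; every integrand then reduces to terms xʲ·e^(−2λx) on [0, ∞), with ∫₀^∞ xʲ·e^(−2λx) dx = j!/(2λ)^(j+1).
State is unnormalized: ∫|φ|² dx = 0.10390, and ∫φ*·(−ħ²/2m · φ'') dx = 0.093284, so ⟨T⟩ = 0.093284 / 0.10390.
⟨T⟩ = 0.89780.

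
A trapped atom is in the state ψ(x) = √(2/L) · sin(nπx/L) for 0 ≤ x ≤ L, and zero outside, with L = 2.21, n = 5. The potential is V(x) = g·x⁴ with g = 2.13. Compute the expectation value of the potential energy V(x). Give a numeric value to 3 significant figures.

9.96

⟨V⟩ = ∫ V(x)·|ψ|² dx.
With sin²θ = (1 − cos2θ)/2 on 0 ≤ x ≤ L: ∫sin²(nπx/L) dx = L/2, ∫x·sin²(nπx/L) dx = L²/4, ∫x²·sin²(nπx/L) dx = L³·(1/6 − 1/(4n²π²)); higher powers xᵏ the same way, integrating xᵏ·cos(2nπx/L) by parts.
⟨V⟩ = 9.9573.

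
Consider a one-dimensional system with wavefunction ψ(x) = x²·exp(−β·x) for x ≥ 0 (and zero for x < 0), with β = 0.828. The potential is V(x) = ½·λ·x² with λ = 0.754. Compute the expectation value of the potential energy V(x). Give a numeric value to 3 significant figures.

⟨V⟩ = ∫ V(x)·|ψ|² dx / ∫|ψ|² dx.
Every integrand reduces to terms xʲ·e^(−2βx) on [0, ∞); use ∫₀^∞ xʲ·e^(−2βx) dx = j!/(2β)^(j+1).
State is unnormalized: ∫|ψ|² dx = 1.9271, and ∫ψ*·V(x)·ψ dx = 7.9479, so ⟨V⟩ = 7.9479 / 1.9271.
⟨V⟩ = 4.1242.

4.12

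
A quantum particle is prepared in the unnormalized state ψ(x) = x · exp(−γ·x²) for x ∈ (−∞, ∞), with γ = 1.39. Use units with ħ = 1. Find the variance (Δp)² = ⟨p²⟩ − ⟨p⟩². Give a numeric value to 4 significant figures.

4.170

Compute ⟨p⟩ and ⟨p²⟩ separately; (Δp)² = ⟨p²⟩ − ⟨p⟩².
Expand each integrand as polynomial × e^(−2γx²) and use ∫x^(2j)·e^(−2γx²) dx = (2j−1)!!/(4γ)^j · √(π/(2γ)), odd powers → 0; here √(π/(2γ)) = 1.0630. Differentiate with the product rule, d/dx e^(−γx²) = −2γx·e^(−γx²).
Normalization: ∫|ψ|² dx = 0.19120.
⟨p⟩ = 0.0000 and ⟨p²⟩ = 4.1700.
(Δp)² = 4.1700 − (0.0000)² = 4.1700.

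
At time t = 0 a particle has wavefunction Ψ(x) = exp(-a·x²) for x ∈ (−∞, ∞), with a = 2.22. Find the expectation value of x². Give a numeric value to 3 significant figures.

⟨x²⟩ = ∫ x²·|Ψ|² dx / ∫|Ψ|² dx (integrals over the domain).
Gaussian moments: ∫x^(2j)·e^(−2ax²) dx = (2j−1)!!/(4a)^j · √(π/(2a)), odd powers integrate to 0; here √(π/(2a)) = 0.84117.
State is unnormalized: ∫|Ψ|² dx = 0.84117, and ∫Ψ*·x²·Ψ dx = 0.094726, so ⟨x²⟩ = 0.094726 / 0.84117.
⟨x²⟩ = 0.11261.

0.113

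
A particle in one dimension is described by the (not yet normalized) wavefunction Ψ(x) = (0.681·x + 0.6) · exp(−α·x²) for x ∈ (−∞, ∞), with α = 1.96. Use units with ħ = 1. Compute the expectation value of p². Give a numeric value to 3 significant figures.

2.51

p² Ψ = −ħ² d²Ψ/dx²; ⟨p²⟩ = −ħ² ∫ Ψ*·Ψ'' dx / ∫|Ψ|² dx.
Expand each integrand as polynomial × e^(−2αx²) and use ∫x^(2j)·e^(−2αx²) dx = (2j−1)!!/(4α)^j · √(π/(2α)), odd powers → 0; here √(π/(2α)) = 0.89522. Differentiate with the product rule, d/dx e^(−αx²) = −2αx·e^(−αx²).
State is unnormalized: ∫|Ψ|² dx = 0.37524, and ∫Ψ*·(−ħ² Ψ'') dx = 0.94305, so ⟨p²⟩ = 0.94305 / 0.37524.
⟨p²⟩ = 2.5132.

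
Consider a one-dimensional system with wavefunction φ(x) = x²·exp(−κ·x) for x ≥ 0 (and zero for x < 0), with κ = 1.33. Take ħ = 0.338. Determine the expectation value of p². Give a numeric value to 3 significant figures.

0.0674

p² φ = −ħ² d²φ/dx²; ⟨p²⟩ = −ħ² ∫ φ*·φ'' dx / ∫|φ|² dx.
Differentiate x²·exp(−κ·x) with the product rule; every integrand then reduces to terms xʲ·e^(−2κx) on [0, ∞), with ∫₀^∞ xʲ·e^(−2κx) dx = j!/(2κ)^(j+1).
State is unnormalized: ∫|φ|² dx = 0.18022, and ∫φ*·(−ħ² φ'') dx = 0.012140, so ⟨p²⟩ = 0.012140 / 0.18022.
⟨p²⟩ = 0.067362.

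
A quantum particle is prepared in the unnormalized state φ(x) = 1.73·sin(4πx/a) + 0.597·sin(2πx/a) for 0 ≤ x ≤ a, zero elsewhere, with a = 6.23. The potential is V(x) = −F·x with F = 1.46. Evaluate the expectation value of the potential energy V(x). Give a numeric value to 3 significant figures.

-4.55

⟨V⟩ = ∫ V(x)·|φ|² dx / ∫|φ|² dx.
On 0 ≤ x ≤ a (j ≠ l): ∫sin²(jπx/a) dx = a/2, ∫sin(jπx/a)·sin(lπx/a) dx = 0; diagonal moments ∫x·sin²(jπx/a) dx = a²/4, ∫x²·sin²(jπx/a) dx = a³·(1/6 − 1/(4j²π²)); cross terms ∫x·sin(jπx/a)·sin(lπx/a) dx = 0 for j + l even and −4jla²/(π²(j² − l²)²) for j + l odd, ∫x²·sin(jπx/a)·sin(lπx/a) dx = (−1)^(j+l)·4jla³/(π²(j² − l²)²); higher powers the same way via product-to-sum and parts.
State is unnormalized: ∫|φ|² dx = 10.433, and ∫φ*·V(x)·φ dx = -47.449, so ⟨V⟩ = -47.449 / 10.433.
⟨V⟩ = -4.5479.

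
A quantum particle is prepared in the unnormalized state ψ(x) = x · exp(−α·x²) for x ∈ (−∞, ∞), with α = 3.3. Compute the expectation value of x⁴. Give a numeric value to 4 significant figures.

⟨x⁴⟩ = ∫ x⁴·|ψ|² dx / ∫|ψ|² dx (integrals over the domain).
Expand each integrand as polynomial × e^(−2αx²) and use ∫x^(2j)·e^(−2αx²) dx = (2j−1)!!/(4α)^j · √(π/(2α)), odd powers → 0; here √(π/(2α)) = 0.68993.
State is unnormalized: ∫|ψ|² dx = 0.052267, and ∫ψ*·x⁴·ψ dx = 0.0044996, so ⟨x⁴⟩ = 0.0044996 / 0.052267.
⟨x⁴⟩ = 0.086088.

0.08609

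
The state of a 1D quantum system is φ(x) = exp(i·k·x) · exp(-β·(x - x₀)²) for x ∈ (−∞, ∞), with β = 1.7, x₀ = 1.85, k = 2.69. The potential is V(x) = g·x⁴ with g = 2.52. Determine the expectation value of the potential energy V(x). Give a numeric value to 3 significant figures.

37.3

⟨V⟩ = ∫ V(x)·|φ|² dx / ∫|φ|² dx.
Gaussian moments (u = x − x₀): ∫u^(2j)·e^(−2βu²) du = (2j−1)!!/(4β)^j · √(π/(2β)), odd powers integrate to 0; here √(π/(2β)) = 0.96125.
State is unnormalized: ∫|φ|² dx = 0.96125, and ∫φ*·V(x)·φ dx = 35.846, so ⟨V⟩ = 35.846 / 0.96125.
⟨V⟩ = 37.292.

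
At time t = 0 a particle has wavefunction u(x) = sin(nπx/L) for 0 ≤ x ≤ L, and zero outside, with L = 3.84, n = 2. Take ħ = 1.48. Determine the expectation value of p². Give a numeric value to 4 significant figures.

p² u = −ħ² d²u/dx²; ⟨p²⟩ = −ħ² ∫ u*·u'' dx / ∫|u|² dx.
d/dx sin(nπx/L) = (nπ/L)·cos(nπx/L) and d²/dx² sin(nπx/L) = −(nπ/L)²·sin(nπx/L); on 0 ≤ x ≤ L, ∫sin²(nπx/L) dx = L/2 and ∫sin(nπx/L)·cos(nπx/L) dx = 0.
State is unnormalized: ∫|u|² dx = 1.9200, and ∫u*·(−ħ² u'') dx = 11.260, so ⟨p²⟩ = 11.260 / 1.9200.
⟨p²⟩ = 5.8644.

5.864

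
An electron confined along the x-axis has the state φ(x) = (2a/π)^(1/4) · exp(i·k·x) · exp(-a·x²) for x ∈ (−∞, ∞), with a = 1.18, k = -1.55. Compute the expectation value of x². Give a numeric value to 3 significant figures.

⟨x²⟩ = ∫ x²·|φ|² dx (integrals over the domain).
Gaussian moments: ∫x^(2j)·e^(−2ax²) dx = (2j−1)!!/(4a)^j · √(π/(2a)), odd powers integrate to 0; here √(π/(2a)) = 1.1538.
⟨x²⟩ = 0.21186.

0.212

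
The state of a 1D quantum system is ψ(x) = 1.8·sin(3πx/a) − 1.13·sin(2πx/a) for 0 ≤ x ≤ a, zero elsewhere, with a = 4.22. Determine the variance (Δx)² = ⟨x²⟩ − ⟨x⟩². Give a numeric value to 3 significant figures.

Compute ⟨x⟩ and ⟨x²⟩ separately, then (Δx)² = ⟨x²⟩ − ⟨x⟩².
On 0 ≤ x ≤ a (j ≠ l): ∫sin²(jπx/a) dx = a/2, ∫sin(jπx/a)·sin(lπx/a) dx = 0; diagonal moments ∫x·sin²(jπx/a) dx = a²/4, ∫x²·sin²(jπx/a) dx = a³·(1/6 − 1/(4j²π²)); cross terms ∫x·sin(jπx/a)·sin(lπx/a) dx = 0 for j + l even and −4jla²/(π²(j² − l²)²) for j + l odd, ∫x²·sin(jπx/a)·sin(lπx/a) dx = (−1)^(j+l)·4jla³/(π²(j² − l²)²); higher powers the same way via product-to-sum and parts.
Normalization: ∫|ψ|² dx = 9.5307.
⟨x⟩ = 2.8494 and ⟨x²⟩ = 8.9206.
(Δx)² = 8.9206 − (2.8494)² = 0.80172.

0.802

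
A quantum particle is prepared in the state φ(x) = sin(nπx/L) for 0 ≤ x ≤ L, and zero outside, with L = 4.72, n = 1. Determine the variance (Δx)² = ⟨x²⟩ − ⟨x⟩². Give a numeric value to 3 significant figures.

0.728

Compute ⟨x⟩ and ⟨x²⟩ separately, then (Δx)² = ⟨x²⟩ − ⟨x⟩².
With sin²θ = (1 − cos2θ)/2 on 0 ≤ x ≤ L: ∫sin²(nπx/L) dx = L/2, ∫x·sin²(nπx/L) dx = L²/4, ∫x²·sin²(nπx/L) dx = L³·(1/6 − 1/(4n²π²)); higher powers xᵏ the same way, integrating xᵏ·cos(2nπx/L) by parts.
Normalization: ∫|φ|² dx = 2.3600.
⟨x⟩ = 2.3600 and ⟨x²⟩ = 6.2975.
(Δx)² = 6.2975 − (2.3600)² = 0.72790.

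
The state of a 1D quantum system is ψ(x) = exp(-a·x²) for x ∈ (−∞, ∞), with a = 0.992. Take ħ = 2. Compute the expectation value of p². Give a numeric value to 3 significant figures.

3.97

p² ψ = −ħ² d²ψ/dx²; ⟨p²⟩ = −ħ² ∫ ψ*·ψ'' dx / ∫|ψ|² dx.
Gaussian moments: ∫x^(2j)·e^(−2ax²) dx = (2j−1)!!/(4a)^j · √(π/(2a)), odd powers integrate to 0; here √(π/(2a)) = 1.2584. Derivatives: d/dx e^(−ax²) = −2ax·e^(−ax²), d²/dx² e^(−ax²) = (4a²x² − 2a)·e^(−ax²).
State is unnormalized: ∫|ψ|² dx = 1.2584, and ∫ψ*·(−ħ² ψ'') dx = 4.9932, so ⟨p²⟩ = 4.9932 / 1.2584.
⟨p²⟩ = 3.9680.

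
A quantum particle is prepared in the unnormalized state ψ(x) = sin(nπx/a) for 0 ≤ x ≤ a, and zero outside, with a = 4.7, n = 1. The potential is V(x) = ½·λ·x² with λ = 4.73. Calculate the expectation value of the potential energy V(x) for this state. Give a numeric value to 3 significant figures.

14.8

⟨V⟩ = ∫ V(x)·|ψ|² dx / ∫|ψ|² dx.
With sin²θ = (1 − cos2θ)/2 on 0 ≤ x ≤ a: ∫sin²(nπx/a) dx = a/2, ∫x·sin²(nπx/a) dx = a²/4, ∫x²·sin²(nπx/a) dx = a³·(1/6 − 1/(4n²π²)); higher powers xᵏ the same way, integrating xᵏ·cos(2nπx/a) by parts.
State is unnormalized: ∫|ψ|² dx = 2.3500, and ∫ψ*·V(x)·ψ dx = 34.704, so ⟨V⟩ = 34.704 / 2.3500.
⟨V⟩ = 14.768.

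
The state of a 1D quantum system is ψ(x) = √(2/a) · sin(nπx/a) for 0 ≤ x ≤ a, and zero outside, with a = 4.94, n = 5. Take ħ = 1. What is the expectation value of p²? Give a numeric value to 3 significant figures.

10.1

p² ψ = −ħ² d²ψ/dx²; ⟨p²⟩ = −ħ² ∫ ψ*·ψ'' dx.
d/dx sin(nπx/a) = (nπ/a)·cos(nπx/a) and d²/dx² sin(nπx/a) = −(nπ/a)²·sin(nπx/a); on 0 ≤ x ≤ a, ∫sin²(nπx/a) dx = a/2 and ∫sin(nπx/a)·cos(nπx/a) dx = 0.
⟨p²⟩ = 10.111.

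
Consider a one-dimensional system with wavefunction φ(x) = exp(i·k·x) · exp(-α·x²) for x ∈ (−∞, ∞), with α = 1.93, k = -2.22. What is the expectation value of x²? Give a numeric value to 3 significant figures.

0.130

⟨x²⟩ = ∫ x²·|φ|² dx / ∫|φ|² dx (integrals over the domain).
Gaussian moments: ∫x^(2j)·e^(−2αx²) dx = (2j−1)!!/(4α)^j · √(π/(2α)), odd powers integrate to 0; here √(π/(2α)) = 0.90216.
State is unnormalized: ∫|φ|² dx = 0.90216, and ∫φ*·x²·φ dx = 0.11686, so ⟨x²⟩ = 0.11686 / 0.90216.
⟨x²⟩ = 0.12953.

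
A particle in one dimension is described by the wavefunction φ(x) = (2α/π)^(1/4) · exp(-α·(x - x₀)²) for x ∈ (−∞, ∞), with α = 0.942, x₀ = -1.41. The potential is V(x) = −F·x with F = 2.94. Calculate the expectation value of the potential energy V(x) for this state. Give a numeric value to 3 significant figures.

4.15

⟨V⟩ = ∫ V(x)·|φ|² dx.
Gaussian moments (u = x − x₀): ∫u^(2j)·e^(−2αu²) du = (2j−1)!!/(4α)^j · √(π/(2α)), odd powers integrate to 0; here √(π/(2α)) = 1.2913.
⟨V⟩ = 4.1454.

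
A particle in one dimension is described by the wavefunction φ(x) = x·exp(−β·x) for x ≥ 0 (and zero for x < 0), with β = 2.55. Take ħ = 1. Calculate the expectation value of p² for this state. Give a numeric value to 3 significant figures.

6.50

p² φ = −ħ² d²φ/dx²; ⟨p²⟩ = −ħ² ∫ φ*·φ'' dx / ∫|φ|² dx.
Differentiate x·exp(−β·x) with the product rule; every integrand then reduces to terms xʲ·e^(−2βx) on [0, ∞), with ∫₀^∞ xʲ·e^(−2βx) dx = j!/(2β)^(j+1).
State is unnormalized: ∫|φ|² dx = 0.015077, and ∫φ*·(−ħ² φ'') dx = 0.098039, so ⟨p²⟩ = 0.098039 / 0.015077.
⟨p²⟩ = 6.5025.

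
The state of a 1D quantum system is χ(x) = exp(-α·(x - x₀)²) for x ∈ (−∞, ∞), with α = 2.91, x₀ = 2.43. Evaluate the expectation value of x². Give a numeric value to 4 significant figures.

⟨x²⟩ = ∫ x²·|χ|² dx / ∫|χ|² dx (integrals over the domain).
Gaussian moments (u = x − x₀): ∫u^(2j)·e^(−2αu²) du = (2j−1)!!/(4α)^j · √(π/(2α)), odd powers integrate to 0; here √(π/(2α)) = 0.73471.
State is unnormalized: ∫|χ|² dx = 0.73471, and ∫χ*·x²·χ dx = 4.4015, so ⟨x²⟩ = 4.4015 / 0.73471.
⟨x²⟩ = 5.9908.

5.991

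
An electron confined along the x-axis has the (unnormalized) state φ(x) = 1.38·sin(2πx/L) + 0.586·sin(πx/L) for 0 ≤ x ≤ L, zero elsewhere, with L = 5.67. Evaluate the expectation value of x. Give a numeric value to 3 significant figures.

⟨x⟩ = ∫ x·|φ|² dx / ∫|φ|² dx (integrals over the domain).
On 0 ≤ x ≤ L (j ≠ l): ∫sin²(jπx/L) dx = L/2, ∫sin(jπx/L)·sin(lπx/L) dx = 0; diagonal moments ∫x·sin²(jπx/L) dx = L²/4, ∫x²·sin²(jπx/L) dx = L³·(1/6 − 1/(4j²π²)); cross terms ∫x·sin(jπx/L)·sin(lπx/L) dx = 0 for j + l even and −4jlL²/(π²(j² − l²)²) for j + l odd, ∫x²·sin(jπx/L)·sin(lπx/L) dx = (−1)^(j+l)·4jlL³/(π²(j² − l²)²); higher powers the same way via product-to-sum and parts.
State is unnormalized: ∫|φ|² dx = 6.3725, and ∫φ*·x·φ dx = 13.383, so ⟨x⟩ = 13.383 / 6.3725.
⟨x⟩ = 2.1001.

2.10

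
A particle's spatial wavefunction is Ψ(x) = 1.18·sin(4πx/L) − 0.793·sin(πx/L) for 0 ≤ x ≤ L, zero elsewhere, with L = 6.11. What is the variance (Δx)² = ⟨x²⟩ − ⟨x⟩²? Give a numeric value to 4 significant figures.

2.435

Compute ⟨x⟩ and ⟨x²⟩ separately, then (Δx)² = ⟨x²⟩ − ⟨x⟩².
On 0 ≤ x ≤ L (j ≠ l): ∫sin²(jπx/L) dx = L/2, ∫sin(jπx/L)·sin(lπx/L) dx = 0; diagonal moments ∫x·sin²(jπx/L) dx = L²/4, ∫x²·sin²(jπx/L) dx = L³·(1/6 − 1/(4j²π²)); cross terms ∫x·sin(jπx/L)·sin(lπx/L) dx = 0 for j + l even and −4jlL²/(π²(j² − l²)²) for j + l odd, ∫x²·sin(jπx/L)·sin(lπx/L) dx = (−1)^(j+l)·4jlL³/(π²(j² − l²)²); higher powers the same way via product-to-sum and parts.
Normalization: ∫|Ψ|² dx = 6.1749.
⟨x⟩ = 3.1365 and ⟨x²⟩ = 12.272.
(Δx)² = 12.272 − (3.1365)² = 2.4345.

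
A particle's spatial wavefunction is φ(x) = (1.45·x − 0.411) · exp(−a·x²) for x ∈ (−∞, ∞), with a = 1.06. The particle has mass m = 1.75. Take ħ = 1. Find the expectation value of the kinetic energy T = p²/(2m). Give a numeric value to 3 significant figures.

T = −(ħ²/2m) d²/dx², so ⟨T⟩ = −(ħ²/2m) ∫ φ*·φ'' dx / ∫|φ|² dx; with m = 1.75.
Expand each integrand as polynomial × e^(−2ax²) and use ∫x^(2j)·e^(−2ax²) dx = (2j−1)!!/(4a)^j · √(π/(2a)), odd powers → 0; here √(π/(2a)) = 1.2173. Differentiate with the product rule, d/dx e^(−ax²) = −2ax·e^(−ax²).
State is unnormalized: ∫|φ|² dx = 0.80927, and ∫φ*·(−ħ²/2m · φ'') dx = 0.61073, so ⟨T⟩ = 0.61073 / 0.80927.
⟨T⟩ = 0.75466.

0.755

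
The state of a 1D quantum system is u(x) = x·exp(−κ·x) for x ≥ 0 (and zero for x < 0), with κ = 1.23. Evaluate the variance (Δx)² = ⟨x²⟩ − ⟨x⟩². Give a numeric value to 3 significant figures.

0.496

Compute ⟨x⟩ and ⟨x²⟩ separately, then (Δx)² = ⟨x²⟩ − ⟨x⟩².
Every integrand reduces to terms xʲ·e^(−2κx) on [0, ∞); use ∫₀^∞ xʲ·e^(−2κx) dx = j!/(2κ)^(j+1).
Normalization: ∫|u|² dx = 0.13435.
⟨x⟩ = 1.2195 and ⟨x²⟩ = 1.9829.
(Δx)² = 1.9829 − (1.2195)² = 0.49574.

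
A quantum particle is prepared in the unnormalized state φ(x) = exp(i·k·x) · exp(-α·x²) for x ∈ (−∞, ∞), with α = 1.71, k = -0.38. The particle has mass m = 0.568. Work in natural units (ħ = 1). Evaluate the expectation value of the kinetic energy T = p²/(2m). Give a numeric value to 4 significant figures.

1.632

T = −(ħ²/2m) d²/dx², so ⟨T⟩ = −(ħ²/2m) ∫ φ*·φ'' dx / ∫|φ|² dx; with m = 0.568.
Gaussian moments: ∫x^(2j)·e^(−2αx²) dx = (2j−1)!!/(4α)^j · √(π/(2α)), odd powers integrate to 0; here √(π/(2α)) = 0.95843. Derivatives: φ′ = (ik − 2αx)·φ, φ″ = ((ik − 2αx)² − 2α)·φ; the odd-in-x pieces drop out.
State is unnormalized: ∫|φ|² dx = 0.95843, and ∫φ*·(−ħ²/2m · φ'') dx = 1.5645, so ⟨T⟩ = 1.5645 / 0.95843.
⟨T⟩ = 1.6324.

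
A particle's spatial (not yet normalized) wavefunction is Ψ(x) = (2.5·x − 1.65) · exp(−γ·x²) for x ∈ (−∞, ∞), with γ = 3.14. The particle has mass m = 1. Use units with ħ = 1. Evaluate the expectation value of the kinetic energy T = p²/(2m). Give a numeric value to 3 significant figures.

T = −(ħ²/2m) d²/dx², so ⟨T⟩ = −(ħ²/2m) ∫ Ψ*·Ψ'' dx / ∫|Ψ|² dx; with m = 1.
Expand each integrand as polynomial × e^(−2γx²) and use ∫x^(2j)·e^(−2γx²) dx = (2j−1)!!/(4γ)^j · √(π/(2γ)), odd powers → 0; here √(π/(2γ)) = 0.70729. Differentiate with the product rule, d/dx e^(−γx²) = −2γx·e^(−γx²).
State is unnormalized: ∫|Ψ|² dx = 2.2775, and ∫Ψ*·(−ħ²/2m · Ψ'') dx = 4.6809, so ⟨T⟩ = 4.6809 / 2.2775.
⟨T⟩ = 2.0552.

2.06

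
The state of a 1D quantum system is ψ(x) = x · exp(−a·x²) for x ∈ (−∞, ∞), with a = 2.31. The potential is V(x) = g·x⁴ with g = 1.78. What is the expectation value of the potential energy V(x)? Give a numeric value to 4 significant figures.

⟨V⟩ = ∫ V(x)·|ψ|² dx / ∫|ψ|² dx.
Expand each integrand as polynomial × e^(−2ax²) and use ∫x^(2j)·e^(−2ax²) dx = (2j−1)!!/(4a)^j · √(π/(2a)), odd powers → 0; here √(π/(2a)) = 0.82462.
State is unnormalized: ∫|ψ|² dx = 0.089245, and ∫ψ*·V(x)·ψ dx = 0.027909, so ⟨V⟩ = 0.027909 / 0.089245.
⟨V⟩ = 0.31273.

0.3127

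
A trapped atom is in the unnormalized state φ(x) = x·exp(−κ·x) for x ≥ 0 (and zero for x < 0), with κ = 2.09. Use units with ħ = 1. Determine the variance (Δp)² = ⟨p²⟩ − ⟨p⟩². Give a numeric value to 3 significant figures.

4.37

Compute ⟨p⟩ and ⟨p²⟩ separately; (Δp)² = ⟨p²⟩ − ⟨p⟩².
Differentiate x·exp(−κ·x) with the product rule; every integrand then reduces to terms xʲ·e^(−2κx) on [0, ∞), with ∫₀^∞ xʲ·e^(−2κx) dx = j!/(2κ)^(j+1).
Normalization: ∫|φ|² dx = 0.027384.
⟨p⟩ = 0.0000 and ⟨p²⟩ = 4.3681.
(Δp)² = 4.3681 − (0.0000)² = 4.3681.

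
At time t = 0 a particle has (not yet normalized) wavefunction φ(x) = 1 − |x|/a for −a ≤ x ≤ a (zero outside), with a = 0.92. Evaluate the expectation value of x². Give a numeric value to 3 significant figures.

0.0846

⟨x²⟩ = ∫ x²·|φ|² dx / ∫|φ|² dx (integrals over the domain).
φ is even, so ∫ over [−a, a] = 2∫₀ᵃ with φ = 1 − x/a there: ∫₀ᵃ (1 − x/a)² dx = a/3, ∫₀ᵃ x²(1 − x/a)² dx = a³/30, ∫₀ᵃ x⁴(1 − x/a)² dx = a⁵/105.
State is unnormalized: ∫|φ|² dx = 0.61333, and ∫φ*·x²·φ dx = 0.051913, so ⟨x²⟩ = 0.051913 / 0.61333.
⟨x²⟩ = 0.084640.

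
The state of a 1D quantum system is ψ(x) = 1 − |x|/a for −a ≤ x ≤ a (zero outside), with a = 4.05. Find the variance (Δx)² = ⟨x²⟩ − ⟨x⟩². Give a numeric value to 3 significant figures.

Compute ⟨x⟩ and ⟨x²⟩ separately, then (Δx)² = ⟨x²⟩ − ⟨x⟩².
ψ is even, so ∫ over [−a, a] = 2∫₀ᵃ with ψ = 1 − x/a there: ∫₀ᵃ (1 − x/a)² dx = a/3, ∫₀ᵃ x²(1 − x/a)² dx = a³/30, ∫₀ᵃ x⁴(1 − x/a)² dx = a⁵/105.
Normalization: ∫|ψ|² dx = 2.7000.
⟨x⟩ = 0.0000 and ⟨x²⟩ = 1.6403.
(Δx)² = 1.6403 − (0.0000)² = 1.6403.

1.64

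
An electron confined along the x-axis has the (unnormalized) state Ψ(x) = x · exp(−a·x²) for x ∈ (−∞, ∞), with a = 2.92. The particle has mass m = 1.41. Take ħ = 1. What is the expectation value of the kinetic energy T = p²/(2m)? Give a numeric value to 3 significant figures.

3.11

T = −(ħ²/2m) d²/dx², so ⟨T⟩ = −(ħ²/2m) ∫ Ψ*·Ψ'' dx / ∫|Ψ|² dx; with m = 1.41.
Expand each integrand as polynomial × e^(−2ax²) and use ∫x^(2j)·e^(−2ax²) dx = (2j−1)!!/(4a)^j · √(π/(2a)), odd powers → 0; here √(π/(2a)) = 0.73345. Differentiate with the product rule, d/dx e^(−ax²) = −2ax·e^(−ax²).
State is unnormalized: ∫|Ψ|² dx = 0.062795, and ∫Ψ*·(−ħ²/2m · Ψ'') dx = 0.19507, so ⟨T⟩ = 0.19507 / 0.062795.
⟨T⟩ = 3.1064.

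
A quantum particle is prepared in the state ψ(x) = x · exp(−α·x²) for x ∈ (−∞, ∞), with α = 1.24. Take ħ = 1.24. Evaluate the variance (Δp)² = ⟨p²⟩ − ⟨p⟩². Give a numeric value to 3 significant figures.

Compute ⟨p⟩ and ⟨p²⟩ separately; (Δp)² = ⟨p²⟩ − ⟨p⟩².
Expand each integrand as polynomial × e^(−2αx²) and use ∫x^(2j)·e^(−2αx²) dx = (2j−1)!!/(4α)^j · √(π/(2α)), odd powers → 0; here √(π/(2α)) = 1.1255. Differentiate with the product rule, d/dx e^(−αx²) = −2αx·e^(−αx²).
Normalization: ∫|ψ|² dx = 0.22692.
⟨p⟩ = 0.0000 and ⟨p²⟩ = 5.7199.
(Δp)² = 5.7199 − (0.0000)² = 5.7199.

5.72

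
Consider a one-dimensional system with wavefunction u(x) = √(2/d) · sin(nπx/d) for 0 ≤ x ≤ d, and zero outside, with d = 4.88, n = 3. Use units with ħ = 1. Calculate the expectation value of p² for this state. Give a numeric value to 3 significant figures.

3.73

p² u = −ħ² d²u/dx²; ⟨p²⟩ = −ħ² ∫ u*·u'' dx.
d/dx sin(nπx/d) = (nπ/d)·cos(nπx/d) and d²/dx² sin(nπx/d) = −(nπ/d)²·sin(nπx/d); on 0 ≤ x ≤ d, ∫sin²(nπx/d) dx = d/2 and ∫sin(nπx/d)·cos(nπx/d) dx = 0.
⟨p²⟩ = 3.7299.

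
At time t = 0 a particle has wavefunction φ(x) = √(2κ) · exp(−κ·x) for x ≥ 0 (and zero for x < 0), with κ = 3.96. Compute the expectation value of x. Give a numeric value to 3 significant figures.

0.126

⟨x⟩ = ∫ x·|φ|² dx (integrals over the domain).
Every integrand reduces to terms xʲ·e^(−2κx) on [0, ∞); use ∫₀^∞ xʲ·e^(−2κx) dx = j!/(2κ)^(j+1).
⟨x⟩ = 0.12626.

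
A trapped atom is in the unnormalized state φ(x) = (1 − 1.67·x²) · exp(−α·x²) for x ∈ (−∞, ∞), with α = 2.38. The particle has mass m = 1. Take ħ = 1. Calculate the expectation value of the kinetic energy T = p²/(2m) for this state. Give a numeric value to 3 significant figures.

T = −(ħ²/2m) d²/dx², so ⟨T⟩ = −(ħ²/2m) ∫ φ*·φ'' dx / ∫|φ|² dx; with m = 1.
Expand each integrand as polynomial × e^(−2αx²) and use ∫x^(2j)·e^(−2αx²) dx = (2j−1)!!/(4α)^j · √(π/(2α)), odd powers → 0; here √(π/(2α)) = 0.81240. Differentiate with the product rule, d/dx e^(−αx²) = −2αx·e^(−αx²).
State is unnormalized: ∫|φ|² dx = 0.60238, and ∫φ*·(−ħ²/2m · φ'') dx = 1.5142, so ⟨T⟩ = 1.5142 / 0.60238.
⟨T⟩ = 2.5137.

2.51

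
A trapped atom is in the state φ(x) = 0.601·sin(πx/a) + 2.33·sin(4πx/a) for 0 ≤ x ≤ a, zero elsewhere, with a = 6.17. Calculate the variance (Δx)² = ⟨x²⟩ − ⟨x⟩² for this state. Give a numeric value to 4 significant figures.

Compute ⟨x⟩ and ⟨x²⟩ separately, then (Δx)² = ⟨x²⟩ − ⟨x⟩².
On 0 ≤ x ≤ a (j ≠ l): ∫sin²(jπx/a) dx = a/2, ∫sin(jπx/a)·sin(lπx/a) dx = 0; diagonal moments ∫x·sin²(jπx/a) dx = a²/4, ∫x²·sin²(jπx/a) dx = a³·(1/6 − 1/(4j²π²)); cross terms ∫x·sin(jπx/a)·sin(lπx/a) dx = 0 for j + l even and −4jla²/(π²(j² − l²)²) for j + l odd, ∫x²·sin(jπx/a)·sin(lπx/a) dx = (−1)^(j+l)·4jla³/(π²(j² − l²)²); higher powers the same way via product-to-sum and parts.
Normalization: ∫|φ|² dx = 17.862.
⟨x⟩ = 3.0420 and ⟨x²⟩ = 12.191.
(Δx)² = 12.191 − (3.0420)² = 2.9372.

2.937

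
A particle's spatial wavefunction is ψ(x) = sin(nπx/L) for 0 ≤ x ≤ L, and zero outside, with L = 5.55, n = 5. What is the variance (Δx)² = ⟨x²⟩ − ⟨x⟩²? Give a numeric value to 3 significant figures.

Compute ⟨x⟩ and ⟨x²⟩ separately, then (Δx)² = ⟨x²⟩ − ⟨x⟩².
With sin²θ = (1 − cos2θ)/2 on 0 ≤ x ≤ L: ∫sin²(nπx/L) dx = L/2, ∫x·sin²(nπx/L) dx = L²/4, ∫x²·sin²(nπx/L) dx = L³·(1/6 − 1/(4n²π²)); higher powers xᵏ the same way, integrating xᵏ·cos(2nπx/L) by parts.
Normalization: ∫|ψ|² dx = 2.7750.
⟨x⟩ = 2.7750 and ⟨x²⟩ = 10.205.
(Δx)² = 10.205 − (2.7750)² = 2.5045.

2.50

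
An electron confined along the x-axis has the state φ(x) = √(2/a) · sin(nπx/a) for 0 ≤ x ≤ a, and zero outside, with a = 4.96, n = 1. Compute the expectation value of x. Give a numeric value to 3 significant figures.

⟨x⟩ = ∫ x·|φ|² dx (integrals over the domain).
With sin²θ = (1 − cos2θ)/2 on 0 ≤ x ≤ a: ∫sin²(nπx/a) dx = a/2, ∫x·sin²(nπx/a) dx = a²/4, ∫x²·sin²(nπx/a) dx = a³·(1/6 − 1/(4n²π²)); higher powers xᵏ the same way, integrating xᵏ·cos(2nπx/a) by parts.
⟨x⟩ = 2.4800.

2.48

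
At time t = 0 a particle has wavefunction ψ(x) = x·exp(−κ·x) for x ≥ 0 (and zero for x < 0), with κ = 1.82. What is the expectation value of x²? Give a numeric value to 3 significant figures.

⟨x²⟩ = ∫ x²·|ψ|² dx / ∫|ψ|² dx (integrals over the domain).
Every integrand reduces to terms xʲ·e^(−2κx) on [0, ∞); use ∫₀^∞ xʲ·e^(−2κx) dx = j!/(2κ)^(j+1).
State is unnormalized: ∫|ψ|² dx = 0.041469, and ∫ψ*·x²·ψ dx = 0.037558, so ⟨x²⟩ = 0.037558 / 0.041469.
⟨x²⟩ = 0.90569.

0.906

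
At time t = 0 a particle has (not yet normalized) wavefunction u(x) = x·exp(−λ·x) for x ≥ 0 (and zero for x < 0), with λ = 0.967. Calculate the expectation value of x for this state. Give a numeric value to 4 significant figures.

⟨x⟩ = ∫ x·|u|² dx / ∫|u|² dx (integrals over the domain).
Every integrand reduces to terms xʲ·e^(−2λx) on [0, ∞); use ∫₀^∞ xʲ·e^(−2λx) dx = j!/(2λ)^(j+1).
State is unnormalized: ∫|u|² dx = 0.27648, and ∫u*·x·u dx = 0.42887, so ⟨x⟩ = 0.42887 / 0.27648.
⟨x⟩ = 1.5512.

1.551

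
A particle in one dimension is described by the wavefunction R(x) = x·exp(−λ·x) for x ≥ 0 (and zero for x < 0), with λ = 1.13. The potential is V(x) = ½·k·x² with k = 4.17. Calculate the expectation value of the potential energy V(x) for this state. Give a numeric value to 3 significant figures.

⟨V⟩ = ∫ V(x)·|R|² dx / ∫|R|² dx.
Every integrand reduces to terms xʲ·e^(−2λx) on [0, ∞); use ∫₀^∞ xʲ·e^(−2λx) dx = j!/(2λ)^(j+1).
State is unnormalized: ∫|R|² dx = 0.17326, and ∫R*·V(x)·R dx = 0.84874, so ⟨V⟩ = 0.84874 / 0.17326.
⟨V⟩ = 4.8986.

4.90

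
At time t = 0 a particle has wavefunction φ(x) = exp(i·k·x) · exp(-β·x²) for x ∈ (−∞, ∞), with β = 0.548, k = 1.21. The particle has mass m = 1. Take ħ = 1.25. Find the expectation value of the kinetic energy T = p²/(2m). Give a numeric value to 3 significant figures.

1.57

T = −(ħ²/2m) d²/dx², so ⟨T⟩ = −(ħ²/2m) ∫ φ*·φ'' dx / ∫|φ|² dx; with m = 1.
Gaussian moments: ∫x^(2j)·e^(−2βx²) dx = (2j−1)!!/(4β)^j · √(π/(2β)), odd powers integrate to 0; here √(π/(2β)) = 1.6930. Derivatives: φ′ = (ik − 2βx)·φ, φ″ = ((ik − 2βx)² − 2β)·φ; the odd-in-x pieces drop out.
State is unnormalized: ∫|φ|² dx = 1.6930, and ∫φ*·(−ħ²/2m · φ'') dx = 2.6614, so ⟨T⟩ = 2.6614 / 1.6930.
⟨T⟩ = 1.5720.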